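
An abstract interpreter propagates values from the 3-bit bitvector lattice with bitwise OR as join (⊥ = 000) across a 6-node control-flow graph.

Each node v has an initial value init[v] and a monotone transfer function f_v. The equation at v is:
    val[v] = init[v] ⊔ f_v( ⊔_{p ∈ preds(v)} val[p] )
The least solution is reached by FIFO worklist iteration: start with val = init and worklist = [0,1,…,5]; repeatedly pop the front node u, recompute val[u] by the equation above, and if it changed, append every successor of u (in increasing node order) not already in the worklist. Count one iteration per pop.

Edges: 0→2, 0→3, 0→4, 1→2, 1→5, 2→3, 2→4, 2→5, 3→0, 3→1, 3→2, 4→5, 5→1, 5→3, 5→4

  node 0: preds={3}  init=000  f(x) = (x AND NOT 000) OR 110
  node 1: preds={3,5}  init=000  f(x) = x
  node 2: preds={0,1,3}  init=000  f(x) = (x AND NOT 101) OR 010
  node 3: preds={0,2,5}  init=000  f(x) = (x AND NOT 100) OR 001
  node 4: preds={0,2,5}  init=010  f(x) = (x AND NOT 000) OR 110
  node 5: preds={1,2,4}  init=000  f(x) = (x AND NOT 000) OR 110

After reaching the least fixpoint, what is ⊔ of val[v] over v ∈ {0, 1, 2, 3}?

111

Worklist (15 pops):
  #1 pop 0: in=000 → 110 (was 000); enqueue []
  #2 pop 1: in=000 → 000 (no change)
  #3 pop 2: in=110 → 010 (was 000); enqueue []
  #4 pop 3: in=110 → 011 (was 000); enqueue [0,1,2]
  #5 pop 4: in=110 → 110 (was 010); enqueue []
  #6 pop 5: in=110 → 110 (was 000); enqueue [3,4]
  #7 pop 0: in=011 → 111 (was 110); enqueue []
  #8 pop 1: in=111 → 111 (was 000); enqueue [5]
  #9 pop 2: in=111 → 010 (no change)
  #10 pop 3: in=111 → 011 (no change)
  #11 pop 4: in=111 → 111 (was 110); enqueue []
  #12 pop 5: in=111 → 111 (was 110); enqueue [1,3,4]
  #13 pop 1: in=111 → 111 (no change)
  #14 pop 3: in=111 → 011 (no change)
  #15 pop 4: in=111 → 111 (no change)

Fixpoint:
  val[0] = 111
  val[1] = 111
  val[2] = 010
  val[3] = 011
  val[4] = 111
  val[5] = 111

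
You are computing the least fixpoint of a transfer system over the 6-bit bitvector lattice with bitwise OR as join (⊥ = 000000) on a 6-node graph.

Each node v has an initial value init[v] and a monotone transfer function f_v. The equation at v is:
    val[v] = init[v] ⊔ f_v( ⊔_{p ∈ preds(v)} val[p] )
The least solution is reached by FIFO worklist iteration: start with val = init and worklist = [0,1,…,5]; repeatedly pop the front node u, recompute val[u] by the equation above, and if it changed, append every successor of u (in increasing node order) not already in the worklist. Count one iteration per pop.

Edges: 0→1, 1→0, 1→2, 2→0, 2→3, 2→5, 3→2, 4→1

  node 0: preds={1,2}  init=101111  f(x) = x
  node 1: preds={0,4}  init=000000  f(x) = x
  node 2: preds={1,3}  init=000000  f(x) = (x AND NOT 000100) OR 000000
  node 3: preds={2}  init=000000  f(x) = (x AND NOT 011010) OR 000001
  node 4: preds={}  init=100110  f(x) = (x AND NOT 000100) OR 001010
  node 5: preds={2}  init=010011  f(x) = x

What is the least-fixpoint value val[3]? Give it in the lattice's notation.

100001

Worklist (9 pops):
  #1 pop 0: in=000000 → 101111 (no change)
  #2 pop 1: in=101111 → 101111 (was 000000); enqueue [0]
  #3 pop 2: in=101111 → 101011 (was 000000); enqueue []
  #4 pop 3: in=101011 → 100001 (was 000000); enqueue [2]
  #5 pop 4: in=000000 → 101110 (was 100110); enqueue [1]
  #6 pop 5: in=101011 → 111011 (was 010011); enqueue []
  #7 pop 0: in=101111 → 101111 (no change)
  #8 pop 2: in=101111 → 101011 (no change)
  #9 pop 1: in=101111 → 101111 (no change)

Fixpoint:
  val[0] = 101111
  val[1] = 101111
  val[2] = 101011
  val[3] = 100001
  val[4] = 101110
  val[5] = 111011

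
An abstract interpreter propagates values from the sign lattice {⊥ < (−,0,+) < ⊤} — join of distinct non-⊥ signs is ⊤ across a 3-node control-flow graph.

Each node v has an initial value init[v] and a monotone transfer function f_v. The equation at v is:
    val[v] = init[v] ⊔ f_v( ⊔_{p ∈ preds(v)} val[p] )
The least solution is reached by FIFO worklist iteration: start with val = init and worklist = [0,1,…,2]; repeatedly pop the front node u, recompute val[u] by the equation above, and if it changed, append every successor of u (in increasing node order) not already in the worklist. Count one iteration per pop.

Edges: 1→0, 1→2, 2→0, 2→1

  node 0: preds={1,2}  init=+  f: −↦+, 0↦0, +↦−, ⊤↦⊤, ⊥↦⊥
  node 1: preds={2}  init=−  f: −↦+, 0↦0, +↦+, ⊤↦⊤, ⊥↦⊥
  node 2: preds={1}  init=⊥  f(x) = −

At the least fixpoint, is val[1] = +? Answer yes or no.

Worklist (7 pops):
  #1 pop 0: in=− → + (no change)
  #2 pop 1: in=⊥ → − (no change)
  #3 pop 2: in=− → − (was ⊥); enqueue [0,1]
  #4 pop 0: in=− → + (no change)
  #5 pop 1: in=− → ⊤ (was −); enqueue [0,2]
  #6 pop 0: in=⊤ → ⊤ (was +); enqueue []
  #7 pop 2: in=⊤ → − (no change)

Fixpoint:
  val[0] = ⊤
  val[1] = ⊤
  val[2] = −

no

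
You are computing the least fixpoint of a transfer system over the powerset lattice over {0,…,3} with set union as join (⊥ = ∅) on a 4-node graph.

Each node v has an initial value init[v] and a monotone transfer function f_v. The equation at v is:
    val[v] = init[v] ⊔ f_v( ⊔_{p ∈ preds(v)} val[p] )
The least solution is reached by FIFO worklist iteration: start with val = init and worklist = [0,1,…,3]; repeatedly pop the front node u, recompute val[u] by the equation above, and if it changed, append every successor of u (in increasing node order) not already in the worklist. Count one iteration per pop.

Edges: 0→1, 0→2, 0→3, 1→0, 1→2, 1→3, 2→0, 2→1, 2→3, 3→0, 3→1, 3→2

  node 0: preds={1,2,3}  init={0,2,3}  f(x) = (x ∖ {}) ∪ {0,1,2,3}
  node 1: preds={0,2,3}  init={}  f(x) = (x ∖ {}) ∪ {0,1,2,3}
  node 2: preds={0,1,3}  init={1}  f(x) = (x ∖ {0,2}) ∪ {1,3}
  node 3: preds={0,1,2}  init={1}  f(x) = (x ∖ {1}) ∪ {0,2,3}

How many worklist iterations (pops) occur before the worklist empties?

Iteration log — 7 steps:
  step 1. node 0  ⊔preds={1}  new={0,1,2,3}  old={0,2,3}  +wl: 
  step 2. node 1  ⊔preds={0,1,2,3}  new={0,1,2,3}  old={}  +wl: 0
  step 3. node 2  ⊔preds={0,1,2,3}  new={1,3}  old={1}  +wl: 1
  step 4. node 3  ⊔preds={0,1,2,3}  new={0,1,2,3}  old={1}  +wl: 2
  step 5. node 0  ⊔preds={0,1,2,3}  new={0,1,2,3}  stable
  step 6. node 1  ⊔preds={0,1,2,3}  new={0,1,2,3}  stable
  step 7. node 2  ⊔preds={0,1,2,3}  new={1,3}  stable

Least fixpoint reached:
  node 0: {0,1,2,3}
  node 1: {0,1,2,3}
  node 2: {1,3}
  node 3: {0,1,2,3}

7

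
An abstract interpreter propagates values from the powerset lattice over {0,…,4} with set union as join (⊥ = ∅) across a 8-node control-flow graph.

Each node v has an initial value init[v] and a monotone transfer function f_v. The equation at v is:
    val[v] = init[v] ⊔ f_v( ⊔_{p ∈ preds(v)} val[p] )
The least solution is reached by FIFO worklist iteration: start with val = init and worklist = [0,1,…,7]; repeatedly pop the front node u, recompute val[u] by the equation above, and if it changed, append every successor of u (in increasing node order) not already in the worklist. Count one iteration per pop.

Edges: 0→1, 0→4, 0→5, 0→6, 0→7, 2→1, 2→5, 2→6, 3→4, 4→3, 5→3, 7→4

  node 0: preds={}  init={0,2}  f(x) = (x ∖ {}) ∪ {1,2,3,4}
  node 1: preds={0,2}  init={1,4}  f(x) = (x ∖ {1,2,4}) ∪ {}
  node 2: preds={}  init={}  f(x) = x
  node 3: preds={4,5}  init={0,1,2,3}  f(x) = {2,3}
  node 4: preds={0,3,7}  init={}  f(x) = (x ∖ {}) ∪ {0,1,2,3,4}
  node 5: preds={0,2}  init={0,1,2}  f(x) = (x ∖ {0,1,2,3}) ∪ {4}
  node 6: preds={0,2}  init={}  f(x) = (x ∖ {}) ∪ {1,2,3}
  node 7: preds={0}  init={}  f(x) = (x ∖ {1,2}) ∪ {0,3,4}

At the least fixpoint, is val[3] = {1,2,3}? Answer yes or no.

Worklist (10 pops):
  #1 pop 0: in={} → {0,1,2,3,4} (was {0,2}); enqueue []
  #2 pop 1: in={0,1,2,3,4} → {0,1,3,4} (was {1,4}); enqueue []
  #3 pop 2: in={} → {} (no change)
  #4 pop 3: in={0,1,2} → {0,1,2,3} (no change)
  #5 pop 4: in={0,1,2,3,4} → {0,1,2,3,4} (was {}); enqueue [3]
  #6 pop 5: in={0,1,2,3,4} → {0,1,2,4} (was {0,1,2}); enqueue []
  #7 pop 6: in={0,1,2,3,4} → {0,1,2,3,4} (was {}); enqueue []
  #8 pop 7: in={0,1,2,3,4} → {0,3,4} (was {}); enqueue [4]
  #9 pop 3: in={0,1,2,3,4} → {0,1,2,3} (no change)
  #10 pop 4: in={0,1,2,3,4} → {0,1,2,3,4} (no change)

Fixpoint:
  val[0] = {0,1,2,3,4}
  val[1] = {0,1,3,4}
  val[2] = {}
  val[3] = {0,1,2,3}
  val[4] = {0,1,2,3,4}
  val[5] = {0,1,2,4}
  val[6] = {0,1,2,3,4}
  val[7] = {0,3,4}

no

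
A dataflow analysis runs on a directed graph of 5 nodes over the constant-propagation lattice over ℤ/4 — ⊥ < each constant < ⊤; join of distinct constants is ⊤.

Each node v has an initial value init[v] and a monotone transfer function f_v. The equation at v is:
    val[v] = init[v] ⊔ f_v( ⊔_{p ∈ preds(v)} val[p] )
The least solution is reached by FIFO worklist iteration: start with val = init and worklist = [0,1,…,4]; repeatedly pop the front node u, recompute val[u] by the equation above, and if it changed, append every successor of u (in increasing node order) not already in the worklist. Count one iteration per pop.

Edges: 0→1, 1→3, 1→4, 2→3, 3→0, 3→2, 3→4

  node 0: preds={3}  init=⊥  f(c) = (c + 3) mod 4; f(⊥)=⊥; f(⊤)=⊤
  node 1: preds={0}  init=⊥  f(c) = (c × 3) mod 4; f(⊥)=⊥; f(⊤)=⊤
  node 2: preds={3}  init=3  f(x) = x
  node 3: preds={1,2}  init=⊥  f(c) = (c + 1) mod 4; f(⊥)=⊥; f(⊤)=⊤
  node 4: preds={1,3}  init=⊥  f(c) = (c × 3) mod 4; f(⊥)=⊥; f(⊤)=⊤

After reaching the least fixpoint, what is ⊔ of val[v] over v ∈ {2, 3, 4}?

⊤

Trace (15 dequeues):
  [1] u=0 | in ⊥ | out ⊥ | ==
  [2] u=1 | in ⊥ | out ⊥ | ==
  [3] u=2 | in ⊥ | out 3 | ==
  [4] u=3 | in 3 | out 0 | prev ⊥ | push {0,2}
  [5] u=4 | in 0 | out 0 | prev ⊥ | push {}
  [6] u=0 | in 0 | out 3 | prev ⊥ | push {1}
  [7] u=2 | in 0 | out ⊤ | prev 3 | push {3}
  [8] u=1 | in 3 | out 1 | prev ⊥ | push {4}
  [9] u=3 | in ⊤ | out ⊤ | prev 0 | push {0,2}
  [10] u=4 | in ⊤ | out ⊤ | prev 0 | push {}
  [11] u=0 | in ⊤ | out ⊤ | prev 3 | push {1}
  [12] u=2 | in ⊤ | out ⊤ | ==
  [13] u=1 | in ⊤ | out ⊤ | prev 1 | push {3,4}
  [14] u=3 | in ⊤ | out ⊤ | ==
  [15] u=4 | in ⊤ | out ⊤ | ==

Converged values:
  [0] ⊤
  [1] ⊤
  [2] ⊤
  [3] ⊤
  [4] ⊤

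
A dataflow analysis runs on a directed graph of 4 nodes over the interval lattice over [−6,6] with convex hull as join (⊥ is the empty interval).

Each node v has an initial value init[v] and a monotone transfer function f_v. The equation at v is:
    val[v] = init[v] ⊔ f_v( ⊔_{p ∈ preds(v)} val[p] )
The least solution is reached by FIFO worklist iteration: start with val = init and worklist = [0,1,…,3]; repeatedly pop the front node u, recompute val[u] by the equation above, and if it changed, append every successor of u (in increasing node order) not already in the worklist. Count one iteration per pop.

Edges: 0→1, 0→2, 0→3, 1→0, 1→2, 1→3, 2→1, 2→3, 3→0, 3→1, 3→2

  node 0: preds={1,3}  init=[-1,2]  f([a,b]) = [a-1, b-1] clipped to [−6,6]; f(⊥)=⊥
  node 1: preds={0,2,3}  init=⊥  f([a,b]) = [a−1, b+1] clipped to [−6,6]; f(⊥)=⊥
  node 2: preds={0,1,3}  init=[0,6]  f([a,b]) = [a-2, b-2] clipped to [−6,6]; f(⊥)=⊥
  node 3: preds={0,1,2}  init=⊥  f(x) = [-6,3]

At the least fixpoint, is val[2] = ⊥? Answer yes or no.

Iteration log — 10 steps:
  step 1. node 0  ⊔preds=⊥  new=[-1,2]  stable
  step 2. node 1  ⊔preds=[-1,6]  new=[-2,6]  old=⊥  +wl: 0
  step 3. node 2  ⊔preds=[-2,6]  new=[-4,6]  old=[0,6]  +wl: 1
  step 4. node 3  ⊔preds=[-4,6]  new=[-6,3]  old=⊥  +wl: 2
  step 5. node 0  ⊔preds=[-6,6]  new=[-6,5]  old=[-1,2]  +wl: 3
  step 6. node 1  ⊔preds=[-6,6]  new=[-6,6]  old=[-2,6]  +wl: 0
  step 7. node 2  ⊔preds=[-6,6]  new=[-6,6]  old=[-4,6]  +wl: 1
  step 8. node 3  ⊔preds=[-6,6]  new=[-6,3]  stable
  step 9. node 0  ⊔preds=[-6,6]  new=[-6,5]  stable
  step 10. node 1  ⊔preds=[-6,6]  new=[-6,6]  stable

Least fixpoint reached:
  node 0: [-6,5]
  node 1: [-6,6]
  node 2: [-6,6]
  node 3: [-6,3]

no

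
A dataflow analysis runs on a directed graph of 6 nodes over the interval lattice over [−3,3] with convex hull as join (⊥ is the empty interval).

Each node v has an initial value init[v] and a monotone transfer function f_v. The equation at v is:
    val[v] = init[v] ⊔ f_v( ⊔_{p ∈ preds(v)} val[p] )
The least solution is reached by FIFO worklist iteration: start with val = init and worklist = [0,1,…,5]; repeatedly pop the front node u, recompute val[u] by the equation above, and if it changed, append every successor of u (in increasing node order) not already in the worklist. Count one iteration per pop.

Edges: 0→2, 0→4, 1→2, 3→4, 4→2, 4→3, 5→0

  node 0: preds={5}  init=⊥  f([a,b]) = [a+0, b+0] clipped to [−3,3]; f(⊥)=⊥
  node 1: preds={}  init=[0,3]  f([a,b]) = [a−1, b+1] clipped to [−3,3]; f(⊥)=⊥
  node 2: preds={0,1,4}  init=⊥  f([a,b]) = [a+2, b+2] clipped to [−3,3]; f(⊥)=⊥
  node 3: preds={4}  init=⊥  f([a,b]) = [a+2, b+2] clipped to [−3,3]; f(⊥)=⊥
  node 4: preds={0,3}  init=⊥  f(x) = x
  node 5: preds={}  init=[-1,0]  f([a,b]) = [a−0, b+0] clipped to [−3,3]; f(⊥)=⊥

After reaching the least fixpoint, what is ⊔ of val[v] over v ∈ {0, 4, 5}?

Worklist (14 pops):
  #1 pop 0: in=[-1,0] → [-1,0] (was ⊥); enqueue []
  #2 pop 1: in=⊥ → [0,3] (no change)
  #3 pop 2: in=[-1,3] → [1,3] (was ⊥); enqueue []
  #4 pop 3: in=⊥ → ⊥ (no change)
  #5 pop 4: in=[-1,0] → [-1,0] (was ⊥); enqueue [2,3]
  #6 pop 5: in=⊥ → [-1,0] (no change)
  #7 pop 2: in=[-1,3] → [1,3] (no change)
  #8 pop 3: in=[-1,0] → [1,2] (was ⊥); enqueue [4]
  #9 pop 4: in=[-1,2] → [-1,2] (was [-1,0]); enqueue [2,3]
  #10 pop 2: in=[-1,3] → [1,3] (no change)
  #11 pop 3: in=[-1,2] → [1,3] (was [1,2]); enqueue [4]
  #12 pop 4: in=[-1,3] → [-1,3] (was [-1,2]); enqueue [2,3]
  #13 pop 2: in=[-1,3] → [1,3] (no change)
  #14 pop 3: in=[-1,3] → [1,3] (no change)

Fixpoint:
  val[0] = [-1,0]
  val[1] = [0,3]
  val[2] = [1,3]
  val[3] = [1,3]
  val[4] = [-1,3]
  val[5] = [-1,0]

[-1,3]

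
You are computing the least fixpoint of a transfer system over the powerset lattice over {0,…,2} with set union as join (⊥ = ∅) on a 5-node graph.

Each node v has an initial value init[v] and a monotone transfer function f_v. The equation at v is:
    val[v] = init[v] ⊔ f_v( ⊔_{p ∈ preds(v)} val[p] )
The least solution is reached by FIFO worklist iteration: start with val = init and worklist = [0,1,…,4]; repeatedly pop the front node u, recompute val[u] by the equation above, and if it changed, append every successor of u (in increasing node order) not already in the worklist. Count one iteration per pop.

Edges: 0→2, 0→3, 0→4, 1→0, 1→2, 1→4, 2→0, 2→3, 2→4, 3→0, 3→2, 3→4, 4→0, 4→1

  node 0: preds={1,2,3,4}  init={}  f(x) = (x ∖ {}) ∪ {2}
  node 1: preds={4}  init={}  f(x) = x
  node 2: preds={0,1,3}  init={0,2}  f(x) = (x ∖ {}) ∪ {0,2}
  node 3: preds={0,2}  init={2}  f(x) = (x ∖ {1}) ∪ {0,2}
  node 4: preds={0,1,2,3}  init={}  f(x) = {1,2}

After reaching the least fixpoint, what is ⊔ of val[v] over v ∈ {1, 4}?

Trace (12 dequeues):
  [1] u=0 | in {0,2} | out {0,2} | prev {} | push {}
  [2] u=1 | in {} | out {} | ==
  [3] u=2 | in {0,2} | out {0,2} | ==
  [4] u=3 | in {0,2} | out {0,2} | prev {2} | push {0,2}
  [5] u=4 | in {0,2} | out {1,2} | prev {} | push {1}
  [6] u=0 | in {0,1,2} | out {0,1,2} | prev {0,2} | push {3,4}
  [7] u=2 | in {0,1,2} | out {0,1,2} | prev {0,2} | push {0}
  [8] u=1 | in {1,2} | out {1,2} | prev {} | push {2}
  [9] u=3 | in {0,1,2} | out {0,2} | ==
  [10] u=4 | in {0,1,2} | out {1,2} | ==
  [11] u=0 | in {0,1,2} | out {0,1,2} | ==
  [12] u=2 | in {0,1,2} | out {0,1,2} | ==

Converged values:
  [0] {0,1,2}
  [1] {1,2}
  [2] {0,1,2}
  [3] {0,2}
  [4] {1,2}

{1,2}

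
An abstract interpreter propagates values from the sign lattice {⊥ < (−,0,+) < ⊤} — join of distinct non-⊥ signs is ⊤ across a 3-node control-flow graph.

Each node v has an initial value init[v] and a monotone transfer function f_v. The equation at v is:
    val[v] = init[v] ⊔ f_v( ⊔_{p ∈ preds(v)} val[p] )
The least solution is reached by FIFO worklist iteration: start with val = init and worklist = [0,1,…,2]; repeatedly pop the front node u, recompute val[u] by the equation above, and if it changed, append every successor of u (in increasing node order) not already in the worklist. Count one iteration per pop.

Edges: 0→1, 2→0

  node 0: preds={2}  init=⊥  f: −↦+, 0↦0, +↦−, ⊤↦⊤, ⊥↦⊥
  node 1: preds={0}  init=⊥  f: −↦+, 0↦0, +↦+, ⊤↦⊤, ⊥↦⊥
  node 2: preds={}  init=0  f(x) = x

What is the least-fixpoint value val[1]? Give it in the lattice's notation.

Worklist (3 pops):
  #1 pop 0: in=0 → 0 (was ⊥); enqueue []
  #2 pop 1: in=0 → 0 (was ⊥); enqueue []
  #3 pop 2: in=⊥ → 0 (no change)

Fixpoint:
  val[0] = 0
  val[1] = 0
  val[2] = 0

0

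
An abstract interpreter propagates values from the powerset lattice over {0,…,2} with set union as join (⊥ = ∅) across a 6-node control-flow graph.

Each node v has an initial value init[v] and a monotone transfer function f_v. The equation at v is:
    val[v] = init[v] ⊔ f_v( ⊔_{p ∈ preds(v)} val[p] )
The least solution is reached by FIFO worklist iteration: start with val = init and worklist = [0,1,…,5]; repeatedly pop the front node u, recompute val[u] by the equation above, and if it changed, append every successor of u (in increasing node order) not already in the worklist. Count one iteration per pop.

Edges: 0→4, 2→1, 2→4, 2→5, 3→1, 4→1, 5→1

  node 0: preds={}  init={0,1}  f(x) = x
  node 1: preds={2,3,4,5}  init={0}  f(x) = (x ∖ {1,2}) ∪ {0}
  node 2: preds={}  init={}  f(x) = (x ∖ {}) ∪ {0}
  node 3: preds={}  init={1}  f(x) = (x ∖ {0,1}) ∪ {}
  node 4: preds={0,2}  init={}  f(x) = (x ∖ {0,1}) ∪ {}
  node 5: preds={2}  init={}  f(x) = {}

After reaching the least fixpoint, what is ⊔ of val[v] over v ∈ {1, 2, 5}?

Worklist (7 pops):
  #1 pop 0: in={} → {0,1} (no change)
  #2 pop 1: in={1} → {0} (no change)
  #3 pop 2: in={} → {0} (was {}); enqueue [1]
  #4 pop 3: in={} → {1} (no change)
  #5 pop 4: in={0,1} → {} (no change)
  #6 pop 5: in={0} → {} (no change)
  #7 pop 1: in={0,1} → {0} (no change)

Fixpoint:
  val[0] = {0,1}
  val[1] = {0}
  val[2] = {0}
  val[3] = {1}
  val[4] = {}
  val[5] = {}

{0}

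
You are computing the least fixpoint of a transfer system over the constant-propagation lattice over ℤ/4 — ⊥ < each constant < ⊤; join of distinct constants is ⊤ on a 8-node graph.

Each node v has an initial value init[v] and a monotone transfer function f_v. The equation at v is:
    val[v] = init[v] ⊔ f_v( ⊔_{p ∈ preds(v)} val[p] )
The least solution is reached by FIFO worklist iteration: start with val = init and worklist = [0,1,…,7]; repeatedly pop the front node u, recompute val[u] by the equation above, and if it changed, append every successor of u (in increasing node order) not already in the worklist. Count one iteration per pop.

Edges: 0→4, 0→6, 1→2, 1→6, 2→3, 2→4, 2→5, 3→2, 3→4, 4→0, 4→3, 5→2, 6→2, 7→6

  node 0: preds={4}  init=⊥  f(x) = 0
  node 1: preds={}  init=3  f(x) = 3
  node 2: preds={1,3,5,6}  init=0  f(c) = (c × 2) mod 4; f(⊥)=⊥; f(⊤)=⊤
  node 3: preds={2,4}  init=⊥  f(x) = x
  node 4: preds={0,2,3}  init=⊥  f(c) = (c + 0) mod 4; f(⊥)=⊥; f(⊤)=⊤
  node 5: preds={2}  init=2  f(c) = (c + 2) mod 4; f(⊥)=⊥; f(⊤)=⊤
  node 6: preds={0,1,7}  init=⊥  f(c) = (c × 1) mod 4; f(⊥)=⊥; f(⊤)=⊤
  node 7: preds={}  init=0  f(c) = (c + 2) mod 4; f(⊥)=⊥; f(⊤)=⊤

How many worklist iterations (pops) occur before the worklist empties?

11

Trace (11 dequeues):
  [1] u=0 | in ⊥ | out 0 | prev ⊥ | push {}
  [2] u=1 | in ⊥ | out 3 | ==
  [3] u=2 | in ⊤ | out ⊤ | prev 0 | push {}
  [4] u=3 | in ⊤ | out ⊤ | prev ⊥ | push {2}
  [5] u=4 | in ⊤ | out ⊤ | prev ⊥ | push {0,3}
  [6] u=5 | in ⊤ | out ⊤ | prev 2 | push {}
  [7] u=6 | in ⊤ | out ⊤ | prev ⊥ | push {}
  [8] u=7 | in ⊥ | out 0 | ==
  [9] u=2 | in ⊤ | out ⊤ | ==
  [10] u=0 | in ⊤ | out 0 | ==
  [11] u=3 | in ⊤ | out ⊤ | ==

Converged values:
  [0] 0
  [1] 3
  [2] ⊤
  [3] ⊤
  [4] ⊤
  [5] ⊤
  [6] ⊤
  [7] 0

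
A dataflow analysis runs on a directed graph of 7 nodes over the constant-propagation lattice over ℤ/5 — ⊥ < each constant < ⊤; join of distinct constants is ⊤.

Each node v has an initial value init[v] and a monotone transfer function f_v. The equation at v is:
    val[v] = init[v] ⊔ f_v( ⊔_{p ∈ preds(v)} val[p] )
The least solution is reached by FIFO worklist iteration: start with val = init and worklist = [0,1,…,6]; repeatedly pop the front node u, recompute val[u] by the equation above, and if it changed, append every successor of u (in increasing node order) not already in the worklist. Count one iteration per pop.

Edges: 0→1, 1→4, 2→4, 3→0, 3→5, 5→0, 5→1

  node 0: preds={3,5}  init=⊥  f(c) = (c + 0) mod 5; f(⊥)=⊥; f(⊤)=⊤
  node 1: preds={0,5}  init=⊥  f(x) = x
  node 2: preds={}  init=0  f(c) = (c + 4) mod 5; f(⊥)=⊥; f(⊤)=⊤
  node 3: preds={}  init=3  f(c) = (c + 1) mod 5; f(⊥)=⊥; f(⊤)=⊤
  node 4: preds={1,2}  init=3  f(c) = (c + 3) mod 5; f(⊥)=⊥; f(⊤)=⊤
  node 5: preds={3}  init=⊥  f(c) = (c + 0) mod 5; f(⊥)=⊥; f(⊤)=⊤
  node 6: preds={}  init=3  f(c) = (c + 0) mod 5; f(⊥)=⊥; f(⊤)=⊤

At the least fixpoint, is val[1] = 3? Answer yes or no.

yes

Iteration log — 9 steps:
  step 1. node 0  ⊔preds=3  new=3  old=⊥  +wl: 
  step 2. node 1  ⊔preds=3  new=3  old=⊥  +wl: 
  step 3. node 2  ⊔preds=⊥  new=0  stable
  step 4. node 3  ⊔preds=⊥  new=3  stable
  step 5. node 4  ⊔preds=⊤  new=⊤  old=3  +wl: 
  step 6. node 5  ⊔preds=3  new=3  old=⊥  +wl: 0,1
  step 7. node 6  ⊔preds=⊥  new=3  stable
  step 8. node 0  ⊔preds=3  new=3  stable
  step 9. node 1  ⊔preds=3  new=3  stable

Least fixpoint reached:
  node 0: 3
  node 1: 3
  node 2: 0
  node 3: 3
  node 4: ⊤
  node 5: 3
  node 6: 3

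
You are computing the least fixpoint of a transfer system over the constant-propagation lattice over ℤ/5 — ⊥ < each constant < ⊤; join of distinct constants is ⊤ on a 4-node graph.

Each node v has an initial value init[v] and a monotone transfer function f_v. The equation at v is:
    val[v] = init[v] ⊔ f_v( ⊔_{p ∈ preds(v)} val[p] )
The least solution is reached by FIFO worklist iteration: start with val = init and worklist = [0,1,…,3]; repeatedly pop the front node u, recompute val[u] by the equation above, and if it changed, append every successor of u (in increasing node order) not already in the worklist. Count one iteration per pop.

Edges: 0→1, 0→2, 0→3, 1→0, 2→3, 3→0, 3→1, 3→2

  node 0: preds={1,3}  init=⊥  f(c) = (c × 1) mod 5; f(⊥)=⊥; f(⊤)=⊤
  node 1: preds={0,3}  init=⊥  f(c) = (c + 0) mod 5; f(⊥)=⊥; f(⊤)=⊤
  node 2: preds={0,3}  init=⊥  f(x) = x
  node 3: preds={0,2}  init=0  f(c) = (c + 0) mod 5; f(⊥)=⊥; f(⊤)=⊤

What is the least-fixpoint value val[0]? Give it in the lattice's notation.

Iteration log — 5 steps:
  step 1. node 0  ⊔preds=0  new=0  old=⊥  +wl: 
  step 2. node 1  ⊔preds=0  new=0  old=⊥  +wl: 0
  step 3. node 2  ⊔preds=0  new=0  old=⊥  +wl: 
  step 4. node 3  ⊔preds=0  new=0  stable
  step 5. node 0  ⊔preds=0  new=0  stable

Least fixpoint reached:
  node 0: 0
  node 1: 0
  node 2: 0
  node 3: 0

0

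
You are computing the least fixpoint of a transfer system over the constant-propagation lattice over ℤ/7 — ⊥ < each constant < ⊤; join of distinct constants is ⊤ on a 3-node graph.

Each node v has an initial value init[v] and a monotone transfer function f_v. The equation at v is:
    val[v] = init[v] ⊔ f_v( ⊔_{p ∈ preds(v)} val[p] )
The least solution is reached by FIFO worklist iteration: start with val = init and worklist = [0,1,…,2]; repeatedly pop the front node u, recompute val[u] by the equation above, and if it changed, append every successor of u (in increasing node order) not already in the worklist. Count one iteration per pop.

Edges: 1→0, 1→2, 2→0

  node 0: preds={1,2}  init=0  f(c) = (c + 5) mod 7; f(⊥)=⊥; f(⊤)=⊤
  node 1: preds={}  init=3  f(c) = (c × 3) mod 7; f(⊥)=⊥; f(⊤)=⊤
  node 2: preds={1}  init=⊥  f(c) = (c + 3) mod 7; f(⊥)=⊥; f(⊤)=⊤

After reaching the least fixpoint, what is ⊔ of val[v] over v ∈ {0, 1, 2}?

Trace (4 dequeues):
  [1] u=0 | in 3 | out ⊤ | prev 0 | push {}
  [2] u=1 | in ⊥ | out 3 | ==
  [3] u=2 | in 3 | out 6 | prev ⊥ | push {0}
  [4] u=0 | in ⊤ | out ⊤ | ==

Converged values:
  [0] ⊤
  [1] 3
  [2] 6

⊤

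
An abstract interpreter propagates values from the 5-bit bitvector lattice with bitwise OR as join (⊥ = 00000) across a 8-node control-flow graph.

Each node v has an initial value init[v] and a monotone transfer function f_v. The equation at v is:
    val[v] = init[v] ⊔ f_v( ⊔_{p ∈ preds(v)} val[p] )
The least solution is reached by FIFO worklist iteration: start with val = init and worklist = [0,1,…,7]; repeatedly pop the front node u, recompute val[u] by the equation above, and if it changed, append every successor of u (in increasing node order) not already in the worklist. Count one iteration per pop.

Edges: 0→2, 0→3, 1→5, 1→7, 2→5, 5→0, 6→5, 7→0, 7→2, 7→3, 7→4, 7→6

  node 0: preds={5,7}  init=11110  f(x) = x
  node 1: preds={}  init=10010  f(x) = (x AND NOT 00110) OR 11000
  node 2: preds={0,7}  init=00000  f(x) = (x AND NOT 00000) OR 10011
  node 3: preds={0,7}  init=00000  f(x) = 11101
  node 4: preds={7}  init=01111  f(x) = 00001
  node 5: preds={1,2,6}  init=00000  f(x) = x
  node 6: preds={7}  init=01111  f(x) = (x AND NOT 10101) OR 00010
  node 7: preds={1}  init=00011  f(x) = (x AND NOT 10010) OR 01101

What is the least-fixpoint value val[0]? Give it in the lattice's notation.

Iteration log — 13 steps:
  step 1. node 0  ⊔preds=00011  new=11111  old=11110  +wl: 
  step 2. node 1  ⊔preds=00000  new=11010  old=10010  +wl: 
  step 3. node 2  ⊔preds=11111  new=11111  old=00000  +wl: 
  step 4. node 3  ⊔preds=11111  new=11101  old=00000  +wl: 
  step 5. node 4  ⊔preds=00011  new=01111  stable
  step 6. node 5  ⊔preds=11111  new=11111  old=00000  +wl: 0
  step 7. node 6  ⊔preds=00011  new=01111  stable
  step 8. node 7  ⊔preds=11010  new=01111  old=00011  +wl: 2,3,4,6
  step 9. node 0  ⊔preds=11111  new=11111  stable
  step 10. node 2  ⊔preds=11111  new=11111  stable
  step 11. node 3  ⊔preds=11111  new=11101  stable
  step 12. node 4  ⊔preds=01111  new=01111  stable
  step 13. node 6  ⊔preds=01111  new=01111  stable

Least fixpoint reached:
  node 0: 11111
  node 1: 11010
  node 2: 11111
  node 3: 11101
  node 4: 01111
  node 5: 11111
  node 6: 01111
  node 7: 01111

11111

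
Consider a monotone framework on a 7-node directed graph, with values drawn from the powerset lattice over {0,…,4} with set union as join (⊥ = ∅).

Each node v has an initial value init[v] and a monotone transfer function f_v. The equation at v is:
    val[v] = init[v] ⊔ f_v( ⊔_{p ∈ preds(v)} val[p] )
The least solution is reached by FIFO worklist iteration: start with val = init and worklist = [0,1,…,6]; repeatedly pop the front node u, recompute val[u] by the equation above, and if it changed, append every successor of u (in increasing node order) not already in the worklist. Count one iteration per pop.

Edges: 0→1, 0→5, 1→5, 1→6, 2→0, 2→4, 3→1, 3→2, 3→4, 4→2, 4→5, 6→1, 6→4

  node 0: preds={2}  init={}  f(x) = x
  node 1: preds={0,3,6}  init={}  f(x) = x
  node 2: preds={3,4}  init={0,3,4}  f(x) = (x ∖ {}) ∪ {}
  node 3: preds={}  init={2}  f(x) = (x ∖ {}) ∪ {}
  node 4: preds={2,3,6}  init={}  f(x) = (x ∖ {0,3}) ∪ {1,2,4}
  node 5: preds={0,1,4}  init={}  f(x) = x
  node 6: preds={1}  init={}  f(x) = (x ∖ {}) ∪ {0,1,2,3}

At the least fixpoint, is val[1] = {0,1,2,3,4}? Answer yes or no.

Worklist (16 pops):
  #1 pop 0: in={0,3,4} → {0,3,4} (was {}); enqueue []
  #2 pop 1: in={0,2,3,4} → {0,2,3,4} (was {}); enqueue []
  #3 pop 2: in={2} → {0,2,3,4} (was {0,3,4}); enqueue [0]
  #4 pop 3: in={} → {2} (no change)
  #5 pop 4: in={0,2,3,4} → {1,2,4} (was {}); enqueue [2]
  #6 pop 5: in={0,1,2,3,4} → {0,1,2,3,4} (was {}); enqueue []
  #7 pop 6: in={0,2,3,4} → {0,1,2,3,4} (was {}); enqueue [1,4]
  #8 pop 0: in={0,2,3,4} → {0,2,3,4} (was {0,3,4}); enqueue [5]
  #9 pop 2: in={1,2,4} → {0,1,2,3,4} (was {0,2,3,4}); enqueue [0]
  #10 pop 1: in={0,1,2,3,4} → {0,1,2,3,4} (was {0,2,3,4}); enqueue [6]
  #11 pop 4: in={0,1,2,3,4} → {1,2,4} (no change)
  #12 pop 5: in={0,1,2,3,4} → {0,1,2,3,4} (no change)
  #13 pop 0: in={0,1,2,3,4} → {0,1,2,3,4} (was {0,2,3,4}); enqueue [1,5]
  #14 pop 6: in={0,1,2,3,4} → {0,1,2,3,4} (no change)
  #15 pop 1: in={0,1,2,3,4} → {0,1,2,3,4} (no change)
  #16 pop 5: in={0,1,2,3,4} → {0,1,2,3,4} (no change)

Fixpoint:
  val[0] = {0,1,2,3,4}
  val[1] = {0,1,2,3,4}
  val[2] = {0,1,2,3,4}
  val[3] = {2}
  val[4] = {1,2,4}
  val[5] = {0,1,2,3,4}
  val[6] = {0,1,2,3,4}

yes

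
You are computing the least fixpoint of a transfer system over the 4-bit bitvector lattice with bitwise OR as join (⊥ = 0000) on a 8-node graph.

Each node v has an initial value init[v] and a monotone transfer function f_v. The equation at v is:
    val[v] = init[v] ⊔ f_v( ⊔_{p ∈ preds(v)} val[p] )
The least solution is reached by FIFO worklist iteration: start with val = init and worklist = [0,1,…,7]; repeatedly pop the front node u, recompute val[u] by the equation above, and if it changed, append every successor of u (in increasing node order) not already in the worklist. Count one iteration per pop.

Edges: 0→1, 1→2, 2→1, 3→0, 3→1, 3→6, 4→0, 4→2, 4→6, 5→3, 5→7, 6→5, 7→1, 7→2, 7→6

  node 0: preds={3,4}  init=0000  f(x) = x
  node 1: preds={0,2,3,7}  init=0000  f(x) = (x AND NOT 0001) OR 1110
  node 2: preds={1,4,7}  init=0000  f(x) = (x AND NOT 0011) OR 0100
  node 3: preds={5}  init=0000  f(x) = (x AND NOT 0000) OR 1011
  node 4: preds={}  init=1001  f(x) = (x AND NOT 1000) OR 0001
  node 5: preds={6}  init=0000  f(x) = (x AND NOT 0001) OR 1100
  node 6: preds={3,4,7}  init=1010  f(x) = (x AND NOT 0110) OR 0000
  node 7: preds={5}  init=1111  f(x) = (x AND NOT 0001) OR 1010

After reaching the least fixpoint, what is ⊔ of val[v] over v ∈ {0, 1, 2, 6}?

Trace (16 dequeues):
  [1] u=0 | in 1001 | out 1001 | prev 0000 | push {}
  [2] u=1 | in 1111 | out 1110 | prev 0000 | push {}
  [3] u=2 | in 1111 | out 1100 | prev 0000 | push {1}
  [4] u=3 | in 0000 | out 1011 | prev 0000 | push {0}
  [5] u=4 | in 0000 | out 1001 | ==
  [6] u=5 | in 1010 | out 1110 | prev 0000 | push {3}
  [7] u=6 | in 1111 | out 1011 | prev 1010 | push {5}
  [8] u=7 | in 1110 | out 1111 | ==
  [9] u=1 | in 1111 | out 1110 | ==
  [10] u=0 | in 1011 | out 1011 | prev 1001 | push {1}
  [11] u=3 | in 1110 | out 1111 | prev 1011 | push {0,6}
  [12] u=5 | in 1011 | out 1110 | ==
  [13] u=1 | in 1111 | out 1110 | ==
  [14] u=0 | in 1111 | out 1111 | prev 1011 | push {1}
  [15] u=6 | in 1111 | out 1011 | ==
  [16] u=1 | in 1111 | out 1110 | ==

Converged values:
  [0] 1111
  [1] 1110
  [2] 1100
  [3] 1111
  [4] 1001
  [5] 1110
  [6] 1011
  [7] 1111

1111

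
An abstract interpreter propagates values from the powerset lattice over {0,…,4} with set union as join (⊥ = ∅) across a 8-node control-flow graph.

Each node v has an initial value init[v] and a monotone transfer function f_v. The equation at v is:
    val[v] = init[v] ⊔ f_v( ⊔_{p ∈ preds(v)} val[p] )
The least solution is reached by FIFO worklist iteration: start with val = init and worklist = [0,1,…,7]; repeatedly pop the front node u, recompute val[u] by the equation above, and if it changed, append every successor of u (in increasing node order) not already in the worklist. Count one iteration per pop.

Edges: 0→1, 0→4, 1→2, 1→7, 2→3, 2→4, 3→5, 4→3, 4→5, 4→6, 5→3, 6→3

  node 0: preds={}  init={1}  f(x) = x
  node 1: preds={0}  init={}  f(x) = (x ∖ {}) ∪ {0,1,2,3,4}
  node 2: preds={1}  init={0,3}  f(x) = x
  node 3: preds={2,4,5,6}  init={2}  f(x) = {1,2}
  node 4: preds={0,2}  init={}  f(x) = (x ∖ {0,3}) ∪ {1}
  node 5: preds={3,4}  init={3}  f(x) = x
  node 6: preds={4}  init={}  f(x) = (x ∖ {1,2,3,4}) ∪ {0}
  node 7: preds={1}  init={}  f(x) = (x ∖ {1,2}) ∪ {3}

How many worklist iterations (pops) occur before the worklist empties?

9

Iteration log — 9 steps:
  step 1. node 0  ⊔preds={}  new={1}  stable
  step 2. node 1  ⊔preds={1}  new={0,1,2,3,4}  old={}  +wl: 
  step 3. node 2  ⊔preds={0,1,2,3,4}  new={0,1,2,3,4}  old={0,3}  +wl: 
  step 4. node 3  ⊔preds={0,1,2,3,4}  new={1,2}  old={2}  +wl: 
  step 5. node 4  ⊔preds={0,1,2,3,4}  new={1,2,4}  old={}  +wl: 3
  step 6. node 5  ⊔preds={1,2,4}  new={1,2,3,4}  old={3}  +wl: 
  step 7. node 6  ⊔preds={1,2,4}  new={0}  old={}  +wl: 
  step 8. node 7  ⊔preds={0,1,2,3,4}  new={0,3,4}  old={}  +wl: 
  step 9. node 3  ⊔preds={0,1,2,3,4}  new={1,2}  stable

Least fixpoint reached:
  node 0: {1}
  node 1: {0,1,2,3,4}
  node 2: {0,1,2,3,4}
  node 3: {1,2}
  node 4: {1,2,4}
  node 5: {1,2,3,4}
  node 6: {0}
  node 7: {0,3,4}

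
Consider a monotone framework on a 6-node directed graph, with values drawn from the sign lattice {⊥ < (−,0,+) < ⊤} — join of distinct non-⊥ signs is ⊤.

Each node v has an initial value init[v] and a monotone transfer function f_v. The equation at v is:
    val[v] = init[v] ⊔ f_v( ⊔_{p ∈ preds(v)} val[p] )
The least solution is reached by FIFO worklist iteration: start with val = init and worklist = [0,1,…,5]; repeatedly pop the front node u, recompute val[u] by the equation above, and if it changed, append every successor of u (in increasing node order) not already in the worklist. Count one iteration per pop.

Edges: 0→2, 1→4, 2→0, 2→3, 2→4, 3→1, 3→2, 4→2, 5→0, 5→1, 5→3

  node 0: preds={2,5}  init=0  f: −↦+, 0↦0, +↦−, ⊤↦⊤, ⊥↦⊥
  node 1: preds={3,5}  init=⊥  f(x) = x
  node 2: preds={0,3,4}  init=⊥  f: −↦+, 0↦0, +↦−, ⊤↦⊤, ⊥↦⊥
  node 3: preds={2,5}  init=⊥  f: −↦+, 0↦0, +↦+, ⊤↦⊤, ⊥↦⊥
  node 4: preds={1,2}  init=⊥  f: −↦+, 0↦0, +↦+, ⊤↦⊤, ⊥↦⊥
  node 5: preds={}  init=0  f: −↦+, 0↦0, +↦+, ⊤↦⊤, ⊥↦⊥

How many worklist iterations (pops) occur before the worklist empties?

9

Worklist (9 pops):
  #1 pop 0: in=0 → 0 (no change)
  #2 pop 1: in=0 → 0 (was ⊥); enqueue []
  #3 pop 2: in=0 → 0 (was ⊥); enqueue [0]
  #4 pop 3: in=0 → 0 (was ⊥); enqueue [1,2]
  #5 pop 4: in=0 → 0 (was ⊥); enqueue []
  #6 pop 5: in=⊥ → 0 (no change)
  #7 pop 0: in=0 → 0 (no change)
  #8 pop 1: in=0 → 0 (no change)
  #9 pop 2: in=0 → 0 (no change)

Fixpoint:
  val[0] = 0
  val[1] = 0
  val[2] = 0
  val[3] = 0
  val[4] = 0
  val[5] = 0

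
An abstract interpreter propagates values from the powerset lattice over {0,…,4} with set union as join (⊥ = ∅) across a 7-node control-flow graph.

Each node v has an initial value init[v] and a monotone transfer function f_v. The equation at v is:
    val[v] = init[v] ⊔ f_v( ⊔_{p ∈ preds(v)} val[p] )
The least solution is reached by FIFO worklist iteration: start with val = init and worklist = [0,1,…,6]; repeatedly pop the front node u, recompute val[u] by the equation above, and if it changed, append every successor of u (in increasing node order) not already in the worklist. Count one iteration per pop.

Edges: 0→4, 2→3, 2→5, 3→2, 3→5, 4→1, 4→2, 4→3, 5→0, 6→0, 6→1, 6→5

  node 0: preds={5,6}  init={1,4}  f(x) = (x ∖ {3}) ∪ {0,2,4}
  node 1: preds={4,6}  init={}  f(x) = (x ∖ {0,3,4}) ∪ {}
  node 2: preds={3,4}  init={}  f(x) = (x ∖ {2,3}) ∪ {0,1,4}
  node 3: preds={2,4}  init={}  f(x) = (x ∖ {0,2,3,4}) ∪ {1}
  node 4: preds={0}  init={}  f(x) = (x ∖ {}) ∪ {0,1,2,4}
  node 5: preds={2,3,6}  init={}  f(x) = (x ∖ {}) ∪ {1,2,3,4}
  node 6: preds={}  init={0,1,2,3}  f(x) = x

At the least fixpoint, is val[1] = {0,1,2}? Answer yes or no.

no

Worklist (11 pops):
  #1 pop 0: in={0,1,2,3} → {0,1,2,4} (was {1,4}); enqueue []
  #2 pop 1: in={0,1,2,3} → {1,2} (was {}); enqueue []
  #3 pop 2: in={} → {0,1,4} (was {}); enqueue []
  #4 pop 3: in={0,1,4} → {1} (was {}); enqueue [2]
  #5 pop 4: in={0,1,2,4} → {0,1,2,4} (was {}); enqueue [1,3]
  #6 pop 5: in={0,1,2,3,4} → {0,1,2,3,4} (was {}); enqueue [0]
  #7 pop 6: in={} → {0,1,2,3} (no change)
  #8 pop 2: in={0,1,2,4} → {0,1,4} (no change)
  #9 pop 1: in={0,1,2,3,4} → {1,2} (no change)
  #10 pop 3: in={0,1,2,4} → {1} (no change)
  #11 pop 0: in={0,1,2,3,4} → {0,1,2,4} (no change)

Fixpoint:
  val[0] = {0,1,2,4}
  val[1] = {1,2}
  val[2] = {0,1,4}
  val[3] = {1}
  val[4] = {0,1,2,4}
  val[5] = {0,1,2,3,4}
  val[6] = {0,1,2,3}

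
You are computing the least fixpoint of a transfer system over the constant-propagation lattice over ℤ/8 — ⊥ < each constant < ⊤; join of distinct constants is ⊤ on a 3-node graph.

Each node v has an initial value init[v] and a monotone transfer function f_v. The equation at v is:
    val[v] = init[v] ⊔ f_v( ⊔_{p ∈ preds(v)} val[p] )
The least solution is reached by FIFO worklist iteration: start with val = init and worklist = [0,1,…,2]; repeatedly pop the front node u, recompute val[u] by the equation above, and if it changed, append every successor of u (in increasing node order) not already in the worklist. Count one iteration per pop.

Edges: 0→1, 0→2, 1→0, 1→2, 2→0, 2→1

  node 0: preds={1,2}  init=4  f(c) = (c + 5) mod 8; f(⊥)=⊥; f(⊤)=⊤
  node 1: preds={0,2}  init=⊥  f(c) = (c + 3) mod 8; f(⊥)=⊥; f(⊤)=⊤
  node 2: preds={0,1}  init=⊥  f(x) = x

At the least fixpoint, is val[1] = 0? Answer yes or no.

no

Worklist (7 pops):
  #1 pop 0: in=⊥ → 4 (no change)
  #2 pop 1: in=4 → 7 (was ⊥); enqueue [0]
  #3 pop 2: in=⊤ → ⊤ (was ⊥); enqueue [1]
  #4 pop 0: in=⊤ → ⊤ (was 4); enqueue [2]
  #5 pop 1: in=⊤ → ⊤ (was 7); enqueue [0]
  #6 pop 2: in=⊤ → ⊤ (no change)
  #7 pop 0: in=⊤ → ⊤ (no change)

Fixpoint:
  val[0] = ⊤
  val[1] = ⊤
  val[2] = ⊤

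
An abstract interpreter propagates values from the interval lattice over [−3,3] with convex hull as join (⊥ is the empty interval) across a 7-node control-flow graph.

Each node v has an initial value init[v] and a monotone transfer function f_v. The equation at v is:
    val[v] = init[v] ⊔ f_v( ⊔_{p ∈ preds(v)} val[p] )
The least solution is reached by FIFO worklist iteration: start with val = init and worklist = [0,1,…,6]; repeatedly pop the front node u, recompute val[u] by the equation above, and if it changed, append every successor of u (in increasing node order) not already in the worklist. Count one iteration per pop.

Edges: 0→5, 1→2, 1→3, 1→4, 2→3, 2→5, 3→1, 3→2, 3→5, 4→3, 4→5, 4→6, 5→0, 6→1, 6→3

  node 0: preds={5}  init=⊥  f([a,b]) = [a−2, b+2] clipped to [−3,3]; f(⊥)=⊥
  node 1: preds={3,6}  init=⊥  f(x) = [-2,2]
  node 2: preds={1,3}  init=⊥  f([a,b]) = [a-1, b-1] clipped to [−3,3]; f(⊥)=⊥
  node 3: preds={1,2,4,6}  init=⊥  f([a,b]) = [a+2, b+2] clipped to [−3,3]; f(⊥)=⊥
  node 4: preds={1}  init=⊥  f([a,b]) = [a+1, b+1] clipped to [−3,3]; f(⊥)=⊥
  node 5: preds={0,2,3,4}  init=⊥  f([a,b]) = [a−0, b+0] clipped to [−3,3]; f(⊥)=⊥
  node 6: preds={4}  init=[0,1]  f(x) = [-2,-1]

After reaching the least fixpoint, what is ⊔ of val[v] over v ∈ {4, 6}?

[-2,3]

Worklist (12 pops):
  #1 pop 0: in=⊥ → ⊥ (no change)
  #2 pop 1: in=[0,1] → [-2,2] (was ⊥); enqueue []
  #3 pop 2: in=[-2,2] → [-3,1] (was ⊥); enqueue []
  #4 pop 3: in=[-3,2] → [-1,3] (was ⊥); enqueue [1,2]
  #5 pop 4: in=[-2,2] → [-1,3] (was ⊥); enqueue [3]
  #6 pop 5: in=[-3,3] → [-3,3] (was ⊥); enqueue [0]
  #7 pop 6: in=[-1,3] → [-2,1] (was [0,1]); enqueue []
  #8 pop 1: in=[-2,3] → [-2,2] (no change)
  #9 pop 2: in=[-2,3] → [-3,2] (was [-3,1]); enqueue [5]
  #10 pop 3: in=[-3,3] → [-1,3] (no change)
  #11 pop 0: in=[-3,3] → [-3,3] (was ⊥); enqueue []
  #12 pop 5: in=[-3,3] → [-3,3] (no change)

Fixpoint:
  val[0] = [-3,3]
  val[1] = [-2,2]
  val[2] = [-3,2]
  val[3] = [-1,3]
  val[4] = [-1,3]
  val[5] = [-3,3]
  val[6] = [-2,1]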